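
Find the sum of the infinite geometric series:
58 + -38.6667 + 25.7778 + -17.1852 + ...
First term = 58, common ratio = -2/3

For |r| < 1, S = a / (1 - r)
S = 58 / (1 - (-2/3))
S = 58 / (5/3)
S = 174/5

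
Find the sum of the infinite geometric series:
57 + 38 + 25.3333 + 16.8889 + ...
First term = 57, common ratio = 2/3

For |r| < 1, S = a / (1 - r)
S = 57 / (1 - (2/3))
S = 57 / (1/3)
S = 171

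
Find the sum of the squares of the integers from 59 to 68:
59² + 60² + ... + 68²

Use ∑_{k=1}^{n} k² = n(n+1)(2n+1)/6, then subtract the first 58 terms.
∑_{k=1}^{68} k² = 68×69×137/6 = 107134
∑_{k=1}^{58} k² = 58×59×117/6 = 66729
∑_{k=59}^{68} k² = 107134 - 66729 = 40405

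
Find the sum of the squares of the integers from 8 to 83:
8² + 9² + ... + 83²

Use ∑_{k=1}^{n} k² = n(n+1)(2n+1)/6, then subtract the first 7 terms.
∑_{k=1}^{83} k² = 83×84×167/6 = 194054
∑_{k=1}^{7} k² = 7×8×15/6 = 140
∑_{k=8}^{83} k² = 194054 - 140 = 193914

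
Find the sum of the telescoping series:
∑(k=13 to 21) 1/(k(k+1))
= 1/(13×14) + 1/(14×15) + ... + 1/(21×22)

Partial fractions: 1/(k(k+1)) = 1/k - 1/(k+1)
The series telescopes:
= (1/13 - 1/14) + (1/14 - 1/15) + ... + (1/21 - 1/22)
= 1/13 - 1/22
= 9/286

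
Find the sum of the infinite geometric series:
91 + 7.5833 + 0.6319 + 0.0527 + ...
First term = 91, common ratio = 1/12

For |r| < 1, S = a / (1 - r)
S = 91 / (1 - (1/12))
S = 91 / (11/12)
S = 1092/11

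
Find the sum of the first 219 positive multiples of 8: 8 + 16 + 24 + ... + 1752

Factor out 8: = 8(1 + 2 + ... + 219) = 8 × n(n+1)/2
= 8 × 219×220/2
= 8 × 24090
= 192720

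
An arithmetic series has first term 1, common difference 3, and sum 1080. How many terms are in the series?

Using S = n/2 × [2a + (n-1)d]
1080 = n/2 × [2(1) + (n-1)(3)]
1080 = n/2 × [2 + 3n - 3]
2160 = n × [-1 + 3n]
3n² + (-1)n - 2160 = 0
Discriminant: Δ = (-1)² - 4(3)(-2160) = 1 + 25920 = 25921
√Δ = 161
n = [-(-1) + √Δ] / (2·3) = (1 + 161) / 6 = 162 / 6 = 27
(The negative root is discarded since n must be a positive integer.)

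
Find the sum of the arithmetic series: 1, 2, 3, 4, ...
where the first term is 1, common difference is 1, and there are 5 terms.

Sₙ = n/2 × (first + last)
Last term = a + (n-1)d = 1 + (5-1)×1 = 5
S_5 = 5/2 × (1 + 5)
S_5 = 5/2 × 6 = 15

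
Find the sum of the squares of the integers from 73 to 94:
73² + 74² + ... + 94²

Use ∑_{k=1}^{n} k² = n(n+1)(2n+1)/6, then subtract the first 72 terms.
∑_{k=1}^{94} k² = 94×95×189/6 = 281295
∑_{k=1}^{72} k² = 72×73×145/6 = 127020
∑_{k=73}^{94} k² = 281295 - 127020 = 154275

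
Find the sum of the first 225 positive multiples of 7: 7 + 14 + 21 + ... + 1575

Factor out 7: = 7(1 + 2 + ... + 225) = 7 × n(n+1)/2
= 7 × 225×226/2
= 7 × 25425
= 177975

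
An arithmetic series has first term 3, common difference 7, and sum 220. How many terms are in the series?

Using S = n/2 × [2a + (n-1)d]
220 = n/2 × [2(3) + (n-1)(7)]
220 = n/2 × [6 + 7n - 7]
440 = n × [-1 + 7n]
7n² + (-1)n - 440 = 0
Discriminant: Δ = (-1)² - 4(7)(-440) = 1 + 12320 = 12321
√Δ = 111
n = [-(-1) + √Δ] / (2·7) = (1 + 111) / 14 = 112 / 14 = 8
(The negative root is discarded since n must be a positive integer.)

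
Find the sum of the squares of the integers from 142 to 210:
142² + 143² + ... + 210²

Use ∑_{k=1}^{n} k² = n(n+1)(2n+1)/6, then subtract the first 141 terms.
∑_{k=1}^{210} k² = 210×211×421/6 = 3109085
∑_{k=1}^{141} k² = 141×142×283/6 = 944371
∑_{k=142}^{210} k² = 3109085 - 944371 = 2164714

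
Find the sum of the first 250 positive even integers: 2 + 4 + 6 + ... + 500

Sum of first n even numbers = n(n+1)
= 250×251
= 62750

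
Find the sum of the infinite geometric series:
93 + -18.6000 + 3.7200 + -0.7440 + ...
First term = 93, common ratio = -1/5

For |r| < 1, S = a / (1 - r)
S = 93 / (1 - (-1/5))
S = 93 / (6/5)
S = 155/2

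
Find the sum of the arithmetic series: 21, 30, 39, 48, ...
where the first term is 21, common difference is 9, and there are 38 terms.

Sₙ = n/2 × (first + last)
Last term = a + (n-1)d = 21 + (38-1)×9 = 354
S_38 = 38/2 × (21 + 354)
S_38 = 38/2 × 375 = 7125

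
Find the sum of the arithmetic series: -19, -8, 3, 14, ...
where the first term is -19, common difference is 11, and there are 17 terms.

Sₙ = n/2 × (first + last)
Last term = a + (n-1)d = -19 + (17-1)×11 = 157
S_17 = 17/2 × (-19 + 157)
S_17 = 17/2 × 138 = 1173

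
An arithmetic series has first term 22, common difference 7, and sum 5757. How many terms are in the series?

Using S = n/2 × [2a + (n-1)d]
5757 = n/2 × [2(22) + (n-1)(7)]
5757 = n/2 × [44 + 7n - 7]
11514 = n × [37 + 7n]
7n² + (37)n - 11514 = 0
Discriminant: Δ = (37)² - 4(7)(-11514) = 1369 + 322392 = 323761
√Δ = 569
n = [-(37) + √Δ] / (2·7) = (-37 + 569) / 14 = 532 / 14 = 38
(The negative root is discarded since n must be a positive integer.)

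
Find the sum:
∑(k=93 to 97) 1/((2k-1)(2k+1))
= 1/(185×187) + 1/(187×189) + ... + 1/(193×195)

Partial fractions: 1/((2k-1)(2k+1)) = (1/2)[1/(2k-1) - 1/(2k+1)]
The series telescopes:
= (1/2)[1/185 - 1/195]
= 1/7215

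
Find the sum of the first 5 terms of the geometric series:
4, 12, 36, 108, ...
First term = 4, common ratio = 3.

Sₙ = a(1 - rⁿ) / (1 - r)
S_5 = 4(1 - 3^5) / (1 - 3)
S_5 = 4(1 - 243) / (-2)
S_5 = 484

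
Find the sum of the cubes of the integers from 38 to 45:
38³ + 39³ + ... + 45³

Use ∑_{k=1}^{n} k³ = [n(n+1)/2]², then subtract the first 37 terms.
∑_{k=1}^{45} k³ = [45×46/2]² = 1035² = 1071225
∑_{k=1}^{37} k³ = [37×38/2]² = 703² = 494209
∑_{k=38}^{45} k³ = 1071225 - 494209 = 577016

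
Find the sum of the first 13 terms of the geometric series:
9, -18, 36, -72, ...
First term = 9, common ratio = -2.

Sₙ = a(1 - rⁿ) / (1 - r)
S_13 = 9(1 - (-2)^13) / (1 - (-2))
S_13 = 9(1 - (-8192)) / (3)
S_13 = 24579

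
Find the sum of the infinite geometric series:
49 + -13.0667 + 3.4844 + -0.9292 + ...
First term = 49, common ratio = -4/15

For |r| < 1, S = a / (1 - r)
S = 49 / (1 - (-4/15))
S = 49 / (19/15)
S = 735/19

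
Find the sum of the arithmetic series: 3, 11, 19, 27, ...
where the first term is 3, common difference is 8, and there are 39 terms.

Sₙ = n/2 × (first + last)
Last term = a + (n-1)d = 3 + (39-1)×8 = 307
S_39 = 39/2 × (3 + 307)
S_39 = 39/2 × 310 = 6045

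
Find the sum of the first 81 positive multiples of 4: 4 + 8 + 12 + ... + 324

Factor out 4: = 4(1 + 2 + ... + 81) = 4 × n(n+1)/2
= 4 × 81×82/2
= 4 × 3321
= 13284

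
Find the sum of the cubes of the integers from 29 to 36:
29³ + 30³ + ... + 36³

Use ∑_{k=1}^{n} k³ = [n(n+1)/2]², then subtract the first 28 terms.
∑_{k=1}^{36} k³ = [36×37/2]² = 666² = 443556
∑_{k=1}^{28} k³ = [28×29/2]² = 406² = 164836
∑_{k=29}^{36} k³ = 443556 - 164836 = 278720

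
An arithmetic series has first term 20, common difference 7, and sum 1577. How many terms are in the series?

Using S = n/2 × [2a + (n-1)d]
1577 = n/2 × [2(20) + (n-1)(7)]
1577 = n/2 × [40 + 7n - 7]
3154 = n × [33 + 7n]
7n² + (33)n - 3154 = 0
Discriminant: Δ = (33)² - 4(7)(-3154) = 1089 + 88312 = 89401
√Δ = 299
n = [-(33) + √Δ] / (2·7) = (-33 + 299) / 14 = 266 / 14 = 19
(The negative root is discarded since n must be a positive integer.)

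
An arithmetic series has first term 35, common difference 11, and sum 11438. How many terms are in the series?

Using S = n/2 × [2a + (n-1)d]
11438 = n/2 × [2(35) + (n-1)(11)]
11438 = n/2 × [70 + 11n - 11]
22876 = n × [59 + 11n]
11n² + (59)n - 22876 = 0
Discriminant: Δ = (59)² - 4(11)(-22876) = 3481 + 1006544 = 1010025
√Δ = 1005
n = [-(59) + √Δ] / (2·11) = (-59 + 1005) / 22 = 946 / 22 = 43
(The negative root is discarded since n must be a positive integer.)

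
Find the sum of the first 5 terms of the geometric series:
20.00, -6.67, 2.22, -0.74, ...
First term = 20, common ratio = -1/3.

Sₙ = a(1 - rⁿ) / (1 - r)
S_5 = 20(1 - (-1/3)^5) / (1 - (-1/3))
S_5 = 20(1 - (-1/243)) / (4/3)
S_5 = 1220/81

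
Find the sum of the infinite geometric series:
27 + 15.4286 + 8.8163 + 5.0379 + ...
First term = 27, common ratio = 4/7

For |r| < 1, S = a / (1 - r)
S = 27 / (1 - (4/7))
S = 27 / (3/7)
S = 63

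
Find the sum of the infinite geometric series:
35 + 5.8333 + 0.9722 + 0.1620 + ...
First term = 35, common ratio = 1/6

For |r| < 1, S = a / (1 - r)
S = 35 / (1 - (1/6))
S = 35 / (5/6)
S = 42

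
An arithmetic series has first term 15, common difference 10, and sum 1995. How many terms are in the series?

Using S = n/2 × [2a + (n-1)d]
1995 = n/2 × [2(15) + (n-1)(10)]
1995 = n/2 × [30 + 10n - 10]
3990 = n × [20 + 10n]
10n² + (20)n - 3990 = 0
Discriminant: Δ = (20)² - 4(10)(-3990) = 400 + 159600 = 160000
√Δ = 400
n = [-(20) + √Δ] / (2·10) = (-20 + 400) / 20 = 380 / 20 = 19
(The negative root is discarded since n must be a positive integer.)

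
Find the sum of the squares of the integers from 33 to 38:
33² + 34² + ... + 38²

Use ∑_{k=1}^{n} k² = n(n+1)(2n+1)/6, then subtract the first 32 terms.
∑_{k=1}^{38} k² = 38×39×77/6 = 19019
∑_{k=1}^{32} k² = 32×33×65/6 = 11440
∑_{k=33}^{38} k² = 19019 - 11440 = 7579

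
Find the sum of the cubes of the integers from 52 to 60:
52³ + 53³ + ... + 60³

Use ∑_{k=1}^{n} k³ = [n(n+1)/2]², then subtract the first 51 terms.
∑_{k=1}^{60} k³ = [60×61/2]² = 1830² = 3348900
∑_{k=1}^{51} k³ = [51×52/2]² = 1326² = 1758276
∑_{k=52}^{60} k³ = 3348900 - 1758276 = 1590624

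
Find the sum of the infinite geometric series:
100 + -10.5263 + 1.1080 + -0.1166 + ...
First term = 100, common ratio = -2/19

For |r| < 1, S = a / (1 - r)
S = 100 / (1 - (-2/19))
S = 100 / (21/19)
S = 1900/21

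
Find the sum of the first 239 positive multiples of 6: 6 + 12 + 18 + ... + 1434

Factor out 6: = 6(1 + 2 + ... + 239) = 6 × n(n+1)/2
= 6 × 239×240/2
= 6 × 28680
= 172080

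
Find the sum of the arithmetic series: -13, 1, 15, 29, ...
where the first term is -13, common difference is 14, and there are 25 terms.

Sₙ = n/2 × (first + last)
Last term = a + (n-1)d = -13 + (25-1)×14 = 323
S_25 = 25/2 × (-13 + 323)
S_25 = 25/2 × 310 = 3875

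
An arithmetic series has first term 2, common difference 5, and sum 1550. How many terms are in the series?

Using S = n/2 × [2a + (n-1)d]
1550 = n/2 × [2(2) + (n-1)(5)]
1550 = n/2 × [4 + 5n - 5]
3100 = n × [-1 + 5n]
5n² + (-1)n - 3100 = 0
Discriminant: Δ = (-1)² - 4(5)(-3100) = 1 + 62000 = 62001
√Δ = 249
n = [-(-1) + √Δ] / (2·5) = (1 + 249) / 10 = 250 / 10 = 25
(The negative root is discarded since n must be a positive integer.)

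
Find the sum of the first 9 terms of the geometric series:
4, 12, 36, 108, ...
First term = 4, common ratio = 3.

Sₙ = a(1 - rⁿ) / (1 - r)
S_9 = 4(1 - 3^9) / (1 - 3)
S_9 = 4(1 - 19683) / (-2)
S_9 = 39364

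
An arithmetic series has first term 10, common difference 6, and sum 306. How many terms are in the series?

Using S = n/2 × [2a + (n-1)d]
306 = n/2 × [2(10) + (n-1)(6)]
306 = n/2 × [20 + 6n - 6]
612 = n × [14 + 6n]
6n² + (14)n - 612 = 0
Discriminant: Δ = (14)² - 4(6)(-612) = 196 + 14688 = 14884
√Δ = 122
n = [-(14) + √Δ] / (2·6) = (-14 + 122) / 12 = 108 / 12 = 9
(The negative root is discarded since n must be a positive integer.)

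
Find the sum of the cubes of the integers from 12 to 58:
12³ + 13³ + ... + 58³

Use ∑_{k=1}^{n} k³ = [n(n+1)/2]², then subtract the first 11 terms.
∑_{k=1}^{58} k³ = [58×59/2]² = 1711² = 2927521
∑_{k=1}^{11} k³ = [11×12/2]² = 66² = 4356
∑_{k=12}^{58} k³ = 2927521 - 4356 = 2923165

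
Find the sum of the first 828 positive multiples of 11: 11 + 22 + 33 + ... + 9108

Factor out 11: = 11(1 + 2 + ... + 828) = 11 × n(n+1)/2
= 11 × 828×829/2
= 11 × 343206
= 3775266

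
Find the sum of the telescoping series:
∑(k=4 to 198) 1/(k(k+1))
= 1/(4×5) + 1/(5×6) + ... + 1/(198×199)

Partial fractions: 1/(k(k+1)) = 1/k - 1/(k+1)
The series telescopes:
= (1/4 - 1/5) + (1/5 - 1/6) + ... + (1/198 - 1/199)
= 1/4 - 1/199
= 195/796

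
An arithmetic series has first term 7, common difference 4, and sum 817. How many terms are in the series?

Using S = n/2 × [2a + (n-1)d]
817 = n/2 × [2(7) + (n-1)(4)]
817 = n/2 × [14 + 4n - 4]
1634 = n × [10 + 4n]
4n² + (10)n - 1634 = 0
Discriminant: Δ = (10)² - 4(4)(-1634) = 100 + 26144 = 26244
√Δ = 162
n = [-(10) + √Δ] / (2·4) = (-10 + 162) / 8 = 152 / 8 = 19
(The negative root is discarded since n must be a positive integer.)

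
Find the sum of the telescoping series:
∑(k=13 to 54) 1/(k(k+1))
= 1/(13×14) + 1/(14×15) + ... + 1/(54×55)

Partial fractions: 1/(k(k+1)) = 1/k - 1/(k+1)
The series telescopes:
= (1/13 - 1/14) + (1/14 - 1/15) + ... + (1/54 - 1/55)
= 1/13 - 1/55
= 42/715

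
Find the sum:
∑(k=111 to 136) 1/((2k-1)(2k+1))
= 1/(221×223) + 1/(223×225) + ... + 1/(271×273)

Partial fractions: 1/((2k-1)(2k+1)) = (1/2)[1/(2k-1) - 1/(2k+1)]
The series telescopes:
= (1/2)[1/221 - 1/273]
= 2/4641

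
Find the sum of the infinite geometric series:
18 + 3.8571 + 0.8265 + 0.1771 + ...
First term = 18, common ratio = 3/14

For |r| < 1, S = a / (1 - r)
S = 18 / (1 - (3/14))
S = 18 / (11/14)
S = 252/11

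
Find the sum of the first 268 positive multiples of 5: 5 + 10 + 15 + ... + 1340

Factor out 5: = 5(1 + 2 + ... + 268) = 5 × n(n+1)/2
= 5 × 268×269/2
= 5 × 36046
= 180230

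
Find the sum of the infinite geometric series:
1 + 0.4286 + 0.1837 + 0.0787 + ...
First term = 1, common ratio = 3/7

For |r| < 1, S = a / (1 - r)
S = 1 / (1 - (3/7))
S = 1 / (4/7)
S = 7/4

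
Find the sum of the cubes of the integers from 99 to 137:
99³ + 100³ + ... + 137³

Use ∑_{k=1}^{n} k³ = [n(n+1)/2]², then subtract the first 98 terms.
∑_{k=1}^{137} k³ = [137×138/2]² = 9453² = 89359209
∑_{k=1}^{98} k³ = [98×99/2]² = 4851² = 23532201
∑_{k=99}^{137} k³ = 89359209 - 23532201 = 65827008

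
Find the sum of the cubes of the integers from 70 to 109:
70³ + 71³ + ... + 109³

Use ∑_{k=1}^{n} k³ = [n(n+1)/2]², then subtract the first 69 terms.
∑_{k=1}^{109} k³ = [109×110/2]² = 5995² = 35940025
∑_{k=1}^{69} k³ = [69×70/2]² = 2415² = 5832225
∑_{k=70}^{109} k³ = 35940025 - 5832225 = 30107800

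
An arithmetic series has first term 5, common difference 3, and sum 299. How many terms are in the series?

Using S = n/2 × [2a + (n-1)d]
299 = n/2 × [2(5) + (n-1)(3)]
299 = n/2 × [10 + 3n - 3]
598 = n × [7 + 3n]
3n² + (7)n - 598 = 0
Discriminant: Δ = (7)² - 4(3)(-598) = 49 + 7176 = 7225
√Δ = 85
n = [-(7) + √Δ] / (2·3) = (-7 + 85) / 6 = 78 / 6 = 13
(The negative root is discarded since n must be a positive integer.)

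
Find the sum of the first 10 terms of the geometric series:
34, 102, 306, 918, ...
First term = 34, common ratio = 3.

Sₙ = a(1 - rⁿ) / (1 - r)
S_10 = 34(1 - 3^10) / (1 - 3)
S_10 = 34(1 - 59049) / (-2)
S_10 = 1003816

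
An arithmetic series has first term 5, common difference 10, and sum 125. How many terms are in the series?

Using S = n/2 × [2a + (n-1)d]
125 = n/2 × [2(5) + (n-1)(10)]
125 = n/2 × [10 + 10n - 10]
250 = n × [0 + 10n]
10n² + (0)n - 250 = 0
Discriminant: Δ = (0)² - 4(10)(-250) = 0 + 10000 = 10000
√Δ = 100
n = [-(0) + √Δ] / (2·10) = (0 + 100) / 20 = 100 / 20 = 5
(The negative root is discarded since n must be a positive integer.)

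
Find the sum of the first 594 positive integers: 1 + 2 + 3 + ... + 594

Formula: ∑k = n(n+1)/2
= 594×595/2
= 353430/2
= 176715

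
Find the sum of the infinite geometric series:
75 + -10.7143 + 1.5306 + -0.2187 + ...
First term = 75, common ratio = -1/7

For |r| < 1, S = a / (1 - r)
S = 75 / (1 - (-1/7))
S = 75 / (8/7)
S = 525/8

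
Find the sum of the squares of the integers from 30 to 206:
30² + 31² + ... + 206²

Use ∑_{k=1}^{n} k² = n(n+1)(2n+1)/6, then subtract the first 29 terms.
∑_{k=1}^{206} k² = 206×207×413/6 = 2935191
∑_{k=1}^{29} k² = 29×30×59/6 = 8555
∑_{k=30}^{206} k² = 2935191 - 8555 = 2926636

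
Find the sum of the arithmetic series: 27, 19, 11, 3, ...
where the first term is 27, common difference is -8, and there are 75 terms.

Sₙ = n/2 × (first + last)
Last term = a + (n-1)d = 27 + (75-1)×(-8) = -565
S_75 = 75/2 × (27 + (-565))
S_75 = 75/2 × (-538) = -20175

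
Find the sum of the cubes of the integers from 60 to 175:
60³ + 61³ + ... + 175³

Use ∑_{k=1}^{n} k³ = [n(n+1)/2]², then subtract the first 59 terms.
∑_{k=1}^{175} k³ = [175×176/2]² = 15400² = 237160000
∑_{k=1}^{59} k³ = [59×60/2]² = 1770² = 3132900
∑_{k=60}^{175} k³ = 237160000 - 3132900 = 234027100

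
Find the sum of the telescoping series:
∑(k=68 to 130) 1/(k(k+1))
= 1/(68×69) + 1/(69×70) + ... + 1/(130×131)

Partial fractions: 1/(k(k+1)) = 1/k - 1/(k+1)
The series telescopes:
= (1/68 - 1/69) + (1/69 - 1/70) + ... + (1/130 - 1/131)
= 1/68 - 1/131
= 63/8908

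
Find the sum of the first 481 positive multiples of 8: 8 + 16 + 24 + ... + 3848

Factor out 8: = 8(1 + 2 + ... + 481) = 8 × n(n+1)/2
= 8 × 481×482/2
= 8 × 115921
= 927368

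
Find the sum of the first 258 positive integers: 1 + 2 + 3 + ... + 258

Formula: ∑k = n(n+1)/2
= 258×259/2
= 66822/2
= 33411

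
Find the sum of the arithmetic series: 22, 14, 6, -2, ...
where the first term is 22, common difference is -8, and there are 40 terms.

Sₙ = n/2 × (first + last)
Last term = a + (n-1)d = 22 + (40-1)×(-8) = -290
S_40 = 40/2 × (22 + (-290))
S_40 = 40/2 × (-268) = -5360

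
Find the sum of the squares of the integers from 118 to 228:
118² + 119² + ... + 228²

Use ∑_{k=1}^{n} k² = n(n+1)(2n+1)/6, then subtract the first 117 terms.
∑_{k=1}^{228} k² = 228×229×457/6 = 3976814
∑_{k=1}^{117} k² = 117×118×235/6 = 540735
∑_{k=118}^{228} k² = 3976814 - 540735 = 3436079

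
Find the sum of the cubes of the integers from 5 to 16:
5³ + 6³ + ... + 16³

Use ∑_{k=1}^{n} k³ = [n(n+1)/2]², then subtract the first 4 terms.
∑_{k=1}^{16} k³ = [16×17/2]² = 136² = 18496
∑_{k=1}^{4} k³ = [4×5/2]² = 10² = 100
∑_{k=5}^{16} k³ = 18496 - 100 = 18396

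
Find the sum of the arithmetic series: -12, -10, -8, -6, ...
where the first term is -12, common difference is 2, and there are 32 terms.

Sₙ = n/2 × (first + last)
Last term = a + (n-1)d = -12 + (32-1)×2 = 50
S_32 = 32/2 × (-12 + 50)
S_32 = 32/2 × 38 = 608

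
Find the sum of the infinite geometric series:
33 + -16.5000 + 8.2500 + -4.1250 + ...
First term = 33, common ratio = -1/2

For |r| < 1, S = a / (1 - r)
S = 33 / (1 - (-1/2))
S = 33 / (3/2)
S = 22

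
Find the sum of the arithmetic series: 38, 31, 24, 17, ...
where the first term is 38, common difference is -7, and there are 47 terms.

Sₙ = n/2 × (first + last)
Last term = a + (n-1)d = 38 + (47-1)×(-7) = -284
S_47 = 47/2 × (38 + (-284))
S_47 = 47/2 × (-246) = -5781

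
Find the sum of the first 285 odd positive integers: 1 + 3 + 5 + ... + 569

Sum of first n odd numbers = n²
= 285²
= 81225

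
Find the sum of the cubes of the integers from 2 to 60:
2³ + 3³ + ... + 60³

Use ∑_{k=1}^{n} k³ = [n(n+1)/2]², then subtract the first 1 terms.
∑_{k=1}^{60} k³ = [60×61/2]² = 1830² = 3348900
∑_{k=1}^{1} k³ = [1×2/2]² = 1² = 1
∑_{k=2}^{60} k³ = 3348900 - 1 = 3348899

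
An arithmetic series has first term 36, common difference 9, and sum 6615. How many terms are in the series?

Using S = n/2 × [2a + (n-1)d]
6615 = n/2 × [2(36) + (n-1)(9)]
6615 = n/2 × [72 + 9n - 9]
13230 = n × [63 + 9n]
9n² + (63)n - 13230 = 0
Discriminant: Δ = (63)² - 4(9)(-13230) = 3969 + 476280 = 480249
√Δ = 693
n = [-(63) + √Δ] / (2·9) = (-63 + 693) / 18 = 630 / 18 = 35
(The negative root is discarded since n must be a positive integer.)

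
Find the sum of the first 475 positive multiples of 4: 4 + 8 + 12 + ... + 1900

Factor out 4: = 4(1 + 2 + ... + 475) = 4 × n(n+1)/2
= 4 × 475×476/2
= 4 × 113050
= 452200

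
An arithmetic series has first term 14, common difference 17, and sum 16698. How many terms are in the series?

Using S = n/2 × [2a + (n-1)d]
16698 = n/2 × [2(14) + (n-1)(17)]
16698 = n/2 × [28 + 17n - 17]
33396 = n × [11 + 17n]
17n² + (11)n - 33396 = 0
Discriminant: Δ = (11)² - 4(17)(-33396) = 121 + 2270928 = 2271049
√Δ = 1507
n = [-(11) + √Δ] / (2·17) = (-11 + 1507) / 34 = 1496 / 34 = 44
(The negative root is discarded since n must be a positive integer.)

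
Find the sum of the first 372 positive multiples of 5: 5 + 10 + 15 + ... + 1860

Factor out 5: = 5(1 + 2 + ... + 372) = 5 × n(n+1)/2
= 5 × 372×373/2
= 5 × 69378
= 346890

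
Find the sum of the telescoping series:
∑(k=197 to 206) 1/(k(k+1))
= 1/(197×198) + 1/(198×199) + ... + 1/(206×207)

Partial fractions: 1/(k(k+1)) = 1/k - 1/(k+1)
The series telescopes:
= (1/197 - 1/198) + (1/198 - 1/199) + ... + (1/206 - 1/207)
= 1/197 - 1/207
= 10/40779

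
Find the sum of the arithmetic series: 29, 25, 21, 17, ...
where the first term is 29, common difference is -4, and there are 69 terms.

Sₙ = n/2 × (first + last)
Last term = a + (n-1)d = 29 + (69-1)×(-4) = -243
S_69 = 69/2 × (29 + (-243))
S_69 = 69/2 × (-214) = -7383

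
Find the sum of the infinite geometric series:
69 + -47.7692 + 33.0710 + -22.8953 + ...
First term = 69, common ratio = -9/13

For |r| < 1, S = a / (1 - r)
S = 69 / (1 - (-9/13))
S = 69 / (22/13)
S = 897/22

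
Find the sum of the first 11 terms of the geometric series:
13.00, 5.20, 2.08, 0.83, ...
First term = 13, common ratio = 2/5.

Sₙ = a(1 - rⁿ) / (1 - r)
S_11 = 13(1 - (2/5)^11) / (1 - (2/5))
S_11 = 13(1 - (2048/48828125)) / (3/5)
S_11 = 211579667/9765625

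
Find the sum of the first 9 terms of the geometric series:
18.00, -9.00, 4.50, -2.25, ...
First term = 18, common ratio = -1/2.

Sₙ = a(1 - rⁿ) / (1 - r)
S_9 = 18(1 - (-1/2)^9) / (1 - (-1/2))
S_9 = 18(1 - (-1/512)) / (3/2)
S_9 = 1539/128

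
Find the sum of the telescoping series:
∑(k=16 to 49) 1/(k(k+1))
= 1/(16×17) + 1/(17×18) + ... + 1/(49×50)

Partial fractions: 1/(k(k+1)) = 1/k - 1/(k+1)
The series telescopes:
= (1/16 - 1/17) + (1/17 - 1/18) + ... + (1/49 - 1/50)
= 1/16 - 1/50
= 17/400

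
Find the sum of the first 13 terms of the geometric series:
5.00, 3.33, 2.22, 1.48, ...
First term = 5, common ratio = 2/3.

Sₙ = a(1 - rⁿ) / (1 - r)
S_13 = 5(1 - (2/3)^13) / (1 - (2/3))
S_13 = 5(1 - (8192/1594323)) / (1/3)
S_13 = 7930655/531441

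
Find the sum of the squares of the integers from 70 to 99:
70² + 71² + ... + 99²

Use ∑_{k=1}^{n} k² = n(n+1)(2n+1)/6, then subtract the first 69 terms.
∑_{k=1}^{99} k² = 99×100×199/6 = 328350
∑_{k=1}^{69} k² = 69×70×139/6 = 111895
∑_{k=70}^{99} k² = 328350 - 111895 = 216455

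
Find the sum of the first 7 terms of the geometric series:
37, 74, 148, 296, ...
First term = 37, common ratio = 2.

Sₙ = a(1 - rⁿ) / (1 - r)
S_7 = 37(1 - 2^7) / (1 - 2)
S_7 = 37(1 - 128) / (-1)
S_7 = 4699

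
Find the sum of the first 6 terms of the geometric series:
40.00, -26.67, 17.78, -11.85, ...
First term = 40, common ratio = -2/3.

Sₙ = a(1 - rⁿ) / (1 - r)
S_6 = 40(1 - (-2/3)^6) / (1 - (-2/3))
S_6 = 40(1 - (64/729)) / (5/3)
S_6 = 5320/243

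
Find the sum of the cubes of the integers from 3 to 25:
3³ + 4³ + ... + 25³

Use ∑_{k=1}^{n} k³ = [n(n+1)/2]², then subtract the first 2 terms.
∑_{k=1}^{25} k³ = [25×26/2]² = 325² = 105625
∑_{k=1}^{2} k³ = [2×3/2]² = 3² = 9
∑_{k=3}^{25} k³ = 105625 - 9 = 105616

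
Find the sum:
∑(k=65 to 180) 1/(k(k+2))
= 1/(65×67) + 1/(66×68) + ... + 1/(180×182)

Partial fractions: 1/(k(k+2)) = (1/2)[1/k - 1/(k+2)]
Telescoping leaves the first two and last two terms:
= (1/2)[1/65 + 1/66 - 1/181 - 1/182]
= 53041/5435430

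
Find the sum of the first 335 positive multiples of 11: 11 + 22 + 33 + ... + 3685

Factor out 11: = 11(1 + 2 + ... + 335) = 11 × n(n+1)/2
= 11 × 335×336/2
= 11 × 56280
= 619080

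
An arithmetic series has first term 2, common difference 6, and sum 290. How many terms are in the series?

Using S = n/2 × [2a + (n-1)d]
290 = n/2 × [2(2) + (n-1)(6)]
290 = n/2 × [4 + 6n - 6]
580 = n × [-2 + 6n]
6n² + (-2)n - 580 = 0
Discriminant: Δ = (-2)² - 4(6)(-580) = 4 + 13920 = 13924
√Δ = 118
n = [-(-2) + √Δ] / (2·6) = (2 + 118) / 12 = 120 / 12 = 10
(The negative root is discarded since n must be a positive integer.)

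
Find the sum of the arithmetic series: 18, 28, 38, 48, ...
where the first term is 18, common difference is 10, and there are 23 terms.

Sₙ = n/2 × (first + last)
Last term = a + (n-1)d = 18 + (23-1)×10 = 238
S_23 = 23/2 × (18 + 238)
S_23 = 23/2 × 256 = 2944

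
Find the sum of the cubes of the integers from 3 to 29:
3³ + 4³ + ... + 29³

Use ∑_{k=1}^{n} k³ = [n(n+1)/2]², then subtract the first 2 terms.
∑_{k=1}^{29} k³ = [29×30/2]² = 435² = 189225
∑_{k=1}^{2} k³ = [2×3/2]² = 3² = 9
∑_{k=3}^{29} k³ = 189225 - 9 = 189216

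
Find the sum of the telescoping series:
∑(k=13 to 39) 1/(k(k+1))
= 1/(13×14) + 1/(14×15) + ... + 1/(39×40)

Partial fractions: 1/(k(k+1)) = 1/k - 1/(k+1)
The series telescopes:
= (1/13 - 1/14) + (1/14 - 1/15) + ... + (1/39 - 1/40)
= 1/13 - 1/40
= 27/520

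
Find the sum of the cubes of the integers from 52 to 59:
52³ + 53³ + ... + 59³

Use ∑_{k=1}^{n} k³ = [n(n+1)/2]², then subtract the first 51 terms.
∑_{k=1}^{59} k³ = [59×60/2]² = 1770² = 3132900
∑_{k=1}^{51} k³ = [51×52/2]² = 1326² = 1758276
∑_{k=52}^{59} k³ = 3132900 - 1758276 = 1374624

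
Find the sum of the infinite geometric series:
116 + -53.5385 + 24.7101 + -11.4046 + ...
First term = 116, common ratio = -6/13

For |r| < 1, S = a / (1 - r)
S = 116 / (1 - (-6/13))
S = 116 / (19/13)
S = 1508/19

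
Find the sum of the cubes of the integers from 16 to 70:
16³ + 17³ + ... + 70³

Use ∑_{k=1}^{n} k³ = [n(n+1)/2]², then subtract the first 15 terms.
∑_{k=1}^{70} k³ = [70×71/2]² = 2485² = 6175225
∑_{k=1}^{15} k³ = [15×16/2]² = 120² = 14400
∑_{k=16}^{70} k³ = 6175225 - 14400 = 6160825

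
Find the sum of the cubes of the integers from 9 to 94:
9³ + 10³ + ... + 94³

Use ∑_{k=1}^{n} k³ = [n(n+1)/2]², then subtract the first 8 terms.
∑_{k=1}^{94} k³ = [94×95/2]² = 4465² = 19936225
∑_{k=1}^{8} k³ = [8×9/2]² = 36² = 1296
∑_{k=9}^{94} k³ = 19936225 - 1296 = 19934929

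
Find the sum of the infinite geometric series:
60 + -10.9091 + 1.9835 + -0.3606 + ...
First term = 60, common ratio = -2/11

For |r| < 1, S = a / (1 - r)
S = 60 / (1 - (-2/11))
S = 60 / (13/11)
S = 660/13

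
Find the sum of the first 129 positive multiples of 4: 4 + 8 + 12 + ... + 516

Factor out 4: = 4(1 + 2 + ... + 129) = 4 × n(n+1)/2
= 4 × 129×130/2
= 4 × 8385
= 33540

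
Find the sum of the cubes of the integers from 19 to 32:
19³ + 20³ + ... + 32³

Use ∑_{k=1}^{n} k³ = [n(n+1)/2]², then subtract the first 18 terms.
∑_{k=1}^{32} k³ = [32×33/2]² = 528² = 278784
∑_{k=1}^{18} k³ = [18×19/2]² = 171² = 29241
∑_{k=19}^{32} k³ = 278784 - 29241 = 249543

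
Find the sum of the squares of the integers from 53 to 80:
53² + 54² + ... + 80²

Use ∑_{k=1}^{n} k² = n(n+1)(2n+1)/6, then subtract the first 52 terms.
∑_{k=1}^{80} k² = 80×81×161/6 = 173880
∑_{k=1}^{52} k² = 52×53×105/6 = 48230
∑_{k=53}^{80} k² = 173880 - 48230 = 125650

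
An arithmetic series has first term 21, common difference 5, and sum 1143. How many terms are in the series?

Using S = n/2 × [2a + (n-1)d]
1143 = n/2 × [2(21) + (n-1)(5)]
1143 = n/2 × [42 + 5n - 5]
2286 = n × [37 + 5n]
5n² + (37)n - 2286 = 0
Discriminant: Δ = (37)² - 4(5)(-2286) = 1369 + 45720 = 47089
√Δ = 217
n = [-(37) + √Δ] / (2·5) = (-37 + 217) / 10 = 180 / 10 = 18
(The negative root is discarded since n must be a positive integer.)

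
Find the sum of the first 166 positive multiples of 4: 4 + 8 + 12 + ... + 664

Factor out 4: = 4(1 + 2 + ... + 166) = 4 × n(n+1)/2
= 4 × 166×167/2
= 4 × 13861
= 55444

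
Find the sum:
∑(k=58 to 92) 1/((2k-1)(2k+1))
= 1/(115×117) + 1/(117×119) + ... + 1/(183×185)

Partial fractions: 1/((2k-1)(2k+1)) = (1/2)[1/(2k-1) - 1/(2k+1)]
The series telescopes:
= (1/2)[1/115 - 1/185]
= 7/4255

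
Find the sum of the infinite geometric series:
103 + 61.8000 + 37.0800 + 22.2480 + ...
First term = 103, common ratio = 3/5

For |r| < 1, S = a / (1 - r)
S = 103 / (1 - (3/5))
S = 103 / (2/5)
S = 515/2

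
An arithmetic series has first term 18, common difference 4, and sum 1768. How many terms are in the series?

Using S = n/2 × [2a + (n-1)d]
1768 = n/2 × [2(18) + (n-1)(4)]
1768 = n/2 × [36 + 4n - 4]
3536 = n × [32 + 4n]
4n² + (32)n - 3536 = 0
Discriminant: Δ = (32)² - 4(4)(-3536) = 1024 + 56576 = 57600
√Δ = 240
n = [-(32) + √Δ] / (2·4) = (-32 + 240) / 8 = 208 / 8 = 26
(The negative root is discarded since n must be a positive integer.)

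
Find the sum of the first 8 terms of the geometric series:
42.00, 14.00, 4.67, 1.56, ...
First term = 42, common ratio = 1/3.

Sₙ = a(1 - rⁿ) / (1 - r)
S_8 = 42(1 - (1/3)^8) / (1 - (1/3))
S_8 = 42(1 - (1/6561)) / (2/3)
S_8 = 45920/729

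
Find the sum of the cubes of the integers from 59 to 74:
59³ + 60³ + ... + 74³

Use ∑_{k=1}^{n} k³ = [n(n+1)/2]², then subtract the first 58 terms.
∑_{k=1}^{74} k³ = [74×75/2]² = 2775² = 7700625
∑_{k=1}^{58} k³ = [58×59/2]² = 1711² = 2927521
∑_{k=59}^{74} k³ = 7700625 - 2927521 = 4773104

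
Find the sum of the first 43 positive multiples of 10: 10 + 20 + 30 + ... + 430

Factor out 10: = 10(1 + 2 + ... + 43) = 10 × n(n+1)/2
= 10 × 43×44/2
= 10 × 946
= 9460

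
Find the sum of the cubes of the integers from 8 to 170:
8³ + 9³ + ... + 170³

Use ∑_{k=1}^{n} k³ = [n(n+1)/2]², then subtract the first 7 terms.
∑_{k=1}^{170} k³ = [170×171/2]² = 14535² = 211266225
∑_{k=1}^{7} k³ = [7×8/2]² = 28² = 784
∑_{k=8}^{170} k³ = 211266225 - 784 = 211265441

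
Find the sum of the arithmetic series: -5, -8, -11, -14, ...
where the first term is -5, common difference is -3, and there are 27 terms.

Sₙ = n/2 × (first + last)
Last term = a + (n-1)d = -5 + (27-1)×(-3) = -83
S_27 = 27/2 × (-5 + (-83))
S_27 = 27/2 × (-88) = -1188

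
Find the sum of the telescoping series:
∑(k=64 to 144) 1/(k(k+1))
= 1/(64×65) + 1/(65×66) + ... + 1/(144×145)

Partial fractions: 1/(k(k+1)) = 1/k - 1/(k+1)
The series telescopes:
= (1/64 - 1/65) + (1/65 - 1/66) + ... + (1/144 - 1/145)
= 1/64 - 1/145
= 81/9280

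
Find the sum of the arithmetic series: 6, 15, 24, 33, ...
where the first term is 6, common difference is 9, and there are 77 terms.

Sₙ = n/2 × (first + last)
Last term = a + (n-1)d = 6 + (77-1)×9 = 690
S_77 = 77/2 × (6 + 690)
S_77 = 77/2 × 696 = 26796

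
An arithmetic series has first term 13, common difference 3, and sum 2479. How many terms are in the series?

Using S = n/2 × [2a + (n-1)d]
2479 = n/2 × [2(13) + (n-1)(3)]
2479 = n/2 × [26 + 3n - 3]
4958 = n × [23 + 3n]
3n² + (23)n - 4958 = 0
Discriminant: Δ = (23)² - 4(3)(-4958) = 529 + 59496 = 60025
√Δ = 245
n = [-(23) + √Δ] / (2·3) = (-23 + 245) / 6 = 222 / 6 = 37
(The negative root is discarded since n must be a positive integer.)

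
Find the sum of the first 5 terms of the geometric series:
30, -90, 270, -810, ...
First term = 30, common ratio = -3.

Sₙ = a(1 - rⁿ) / (1 - r)
S_5 = 30(1 - (-3)^5) / (1 - (-3))
S_5 = 30(1 - (-243)) / (4)
S_5 = 1830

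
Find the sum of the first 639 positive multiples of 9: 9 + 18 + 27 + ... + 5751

Factor out 9: = 9(1 + 2 + ... + 639) = 9 × n(n+1)/2
= 9 × 639×640/2
= 9 × 204480
= 1840320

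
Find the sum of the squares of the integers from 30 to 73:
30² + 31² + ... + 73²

Use ∑_{k=1}^{n} k² = n(n+1)(2n+1)/6, then subtract the first 29 terms.
∑_{k=1}^{73} k² = 73×74×147/6 = 132349
∑_{k=1}^{29} k² = 29×30×59/6 = 8555
∑_{k=30}^{73} k² = 132349 - 8555 = 123794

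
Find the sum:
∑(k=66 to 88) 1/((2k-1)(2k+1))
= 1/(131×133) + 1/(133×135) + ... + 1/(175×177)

Partial fractions: 1/((2k-1)(2k+1)) = (1/2)[1/(2k-1) - 1/(2k+1)]
The series telescopes:
= (1/2)[1/131 - 1/177]
= 23/23187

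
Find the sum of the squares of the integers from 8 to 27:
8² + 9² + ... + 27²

Use ∑_{k=1}^{n} k² = n(n+1)(2n+1)/6, then subtract the first 7 terms.
∑_{k=1}^{27} k² = 27×28×55/6 = 6930
∑_{k=1}^{7} k² = 7×8×15/6 = 140
∑_{k=8}^{27} k² = 6930 - 140 = 6790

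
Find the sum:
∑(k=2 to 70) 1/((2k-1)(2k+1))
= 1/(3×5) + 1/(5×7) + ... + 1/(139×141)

Partial fractions: 1/((2k-1)(2k+1)) = (1/2)[1/(2k-1) - 1/(2k+1)]
The series telescopes:
= (1/2)[1/3 - 1/141]
= 23/141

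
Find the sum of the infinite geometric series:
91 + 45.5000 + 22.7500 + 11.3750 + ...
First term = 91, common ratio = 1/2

For |r| < 1, S = a / (1 - r)
S = 91 / (1 - (1/2))
S = 91 / (1/2)
S = 182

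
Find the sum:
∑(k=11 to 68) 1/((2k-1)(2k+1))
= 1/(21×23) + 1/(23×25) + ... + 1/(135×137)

Partial fractions: 1/((2k-1)(2k+1)) = (1/2)[1/(2k-1) - 1/(2k+1)]
The series telescopes:
= (1/2)[1/21 - 1/137]
= 58/2877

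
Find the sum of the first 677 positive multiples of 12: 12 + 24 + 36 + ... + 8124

Factor out 12: = 12(1 + 2 + ... + 677) = 12 × n(n+1)/2
= 12 × 677×678/2
= 12 × 229503
= 2754036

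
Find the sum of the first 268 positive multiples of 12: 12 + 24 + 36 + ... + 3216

Factor out 12: = 12(1 + 2 + ... + 268) = 12 × n(n+1)/2
= 12 × 268×269/2
= 12 × 36046
= 432552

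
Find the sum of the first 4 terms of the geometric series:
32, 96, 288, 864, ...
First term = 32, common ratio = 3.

Sₙ = a(1 - rⁿ) / (1 - r)
S_4 = 32(1 - 3^4) / (1 - 3)
S_4 = 32(1 - 81) / (-2)
S_4 = 1280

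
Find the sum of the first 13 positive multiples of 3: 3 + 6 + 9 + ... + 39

Factor out 3: = 3(1 + 2 + ... + 13) = 3 × n(n+1)/2
= 3 × 13×14/2
= 3 × 91
= 273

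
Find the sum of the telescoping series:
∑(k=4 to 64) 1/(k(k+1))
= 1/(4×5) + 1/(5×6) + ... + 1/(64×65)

Partial fractions: 1/(k(k+1)) = 1/k - 1/(k+1)
The series telescopes:
= (1/4 - 1/5) + (1/5 - 1/6) + ... + (1/64 - 1/65)
= 1/4 - 1/65
= 61/260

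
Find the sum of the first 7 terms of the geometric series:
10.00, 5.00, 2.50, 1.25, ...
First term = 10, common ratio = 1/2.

Sₙ = a(1 - rⁿ) / (1 - r)
S_7 = 10(1 - (1/2)^7) / (1 - (1/2))
S_7 = 10(1 - (1/128)) / (1/2)
S_7 = 635/32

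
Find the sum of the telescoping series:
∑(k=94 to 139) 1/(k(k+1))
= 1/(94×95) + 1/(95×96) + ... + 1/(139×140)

Partial fractions: 1/(k(k+1)) = 1/k - 1/(k+1)
The series telescopes:
= (1/94 - 1/95) + (1/95 - 1/96) + ... + (1/139 - 1/140)
= 1/94 - 1/140
= 23/6580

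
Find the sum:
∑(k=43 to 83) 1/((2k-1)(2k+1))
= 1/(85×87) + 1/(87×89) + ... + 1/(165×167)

Partial fractions: 1/((2k-1)(2k+1)) = (1/2)[1/(2k-1) - 1/(2k+1)]
The series telescopes:
= (1/2)[1/85 - 1/167]
= 41/14195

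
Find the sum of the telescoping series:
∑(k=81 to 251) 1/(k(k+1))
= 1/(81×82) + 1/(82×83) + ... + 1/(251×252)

Partial fractions: 1/(k(k+1)) = 1/k - 1/(k+1)
The series telescopes:
= (1/81 - 1/82) + (1/82 - 1/83) + ... + (1/251 - 1/252)
= 1/81 - 1/252
= 19/2268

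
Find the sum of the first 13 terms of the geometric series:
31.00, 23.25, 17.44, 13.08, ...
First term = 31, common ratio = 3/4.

Sₙ = a(1 - rⁿ) / (1 - r)
S_13 = 31(1 - (3/4)^13) / (1 - (3/4))
S_13 = 31(1 - (1594323/67108864)) / (1/4)
S_13 = 2030950771/16777216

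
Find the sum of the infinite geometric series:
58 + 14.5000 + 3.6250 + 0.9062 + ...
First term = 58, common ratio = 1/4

For |r| < 1, S = a / (1 - r)
S = 58 / (1 - (1/4))
S = 58 / (3/4)
S = 232/3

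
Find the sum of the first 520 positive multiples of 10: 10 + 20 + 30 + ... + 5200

Factor out 10: = 10(1 + 2 + ... + 520) = 10 × n(n+1)/2
= 10 × 520×521/2
= 10 × 135460
= 1354600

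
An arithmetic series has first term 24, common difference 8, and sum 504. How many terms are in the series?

Using S = n/2 × [2a + (n-1)d]
504 = n/2 × [2(24) + (n-1)(8)]
504 = n/2 × [48 + 8n - 8]
1008 = n × [40 + 8n]
8n² + (40)n - 1008 = 0
Discriminant: Δ = (40)² - 4(8)(-1008) = 1600 + 32256 = 33856
√Δ = 184
n = [-(40) + √Δ] / (2·8) = (-40 + 184) / 16 = 144 / 16 = 9
(The negative root is discarded since n must be a positive integer.)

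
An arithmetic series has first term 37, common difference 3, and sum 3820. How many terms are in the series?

Using S = n/2 × [2a + (n-1)d]
3820 = n/2 × [2(37) + (n-1)(3)]
3820 = n/2 × [74 + 3n - 3]
7640 = n × [71 + 3n]
3n² + (71)n - 7640 = 0
Discriminant: Δ = (71)² - 4(3)(-7640) = 5041 + 91680 = 96721
√Δ = 311
n = [-(71) + √Δ] / (2·3) = (-71 + 311) / 6 = 240 / 6 = 40
(The negative root is discarded since n must be a positive integer.)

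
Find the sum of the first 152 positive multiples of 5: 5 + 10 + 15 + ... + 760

Factor out 5: = 5(1 + 2 + ... + 152) = 5 × n(n+1)/2
= 5 × 152×153/2
= 5 × 11628
= 58140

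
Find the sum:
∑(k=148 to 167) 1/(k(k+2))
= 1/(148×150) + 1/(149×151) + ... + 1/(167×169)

Partial fractions: 1/(k(k+2)) = (1/2)[1/k - 1/(k+2)]
Telescoping leaves the first two and last two terms:
= (1/2)[1/148 + 1/149 - 1/168 - 1/169]
= 250225/313050192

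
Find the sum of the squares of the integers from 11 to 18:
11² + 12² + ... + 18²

Use ∑_{k=1}^{n} k² = n(n+1)(2n+1)/6, then subtract the first 10 terms.
∑_{k=1}^{18} k² = 18×19×37/6 = 2109
∑_{k=1}^{10} k² = 10×11×21/6 = 385
∑_{k=11}^{18} k² = 2109 - 385 = 1724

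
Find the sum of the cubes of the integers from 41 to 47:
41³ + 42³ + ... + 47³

Use ∑_{k=1}^{n} k³ = [n(n+1)/2]², then subtract the first 40 terms.
∑_{k=1}^{47} k³ = [47×48/2]² = 1128² = 1272384
∑_{k=1}^{40} k³ = [40×41/2]² = 820² = 672400
∑_{k=41}^{47} k³ = 1272384 - 672400 = 599984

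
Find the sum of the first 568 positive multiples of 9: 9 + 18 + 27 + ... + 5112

Factor out 9: = 9(1 + 2 + ... + 568) = 9 × n(n+1)/2
= 9 × 568×569/2
= 9 × 161596
= 1454364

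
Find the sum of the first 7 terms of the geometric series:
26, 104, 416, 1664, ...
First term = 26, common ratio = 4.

Sₙ = a(1 - rⁿ) / (1 - r)
S_7 = 26(1 - 4^7) / (1 - 4)
S_7 = 26(1 - 16384) / (-3)
S_7 = 141986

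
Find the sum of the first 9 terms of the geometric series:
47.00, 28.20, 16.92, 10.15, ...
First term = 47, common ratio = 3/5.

Sₙ = a(1 - rⁿ) / (1 - r)
S_9 = 47(1 - (3/5)^9) / (1 - (3/5))
S_9 = 47(1 - (19683/1953125)) / (2/5)
S_9 = 45435887/390625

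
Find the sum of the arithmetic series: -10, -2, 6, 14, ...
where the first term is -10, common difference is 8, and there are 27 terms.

Sₙ = n/2 × (first + last)
Last term = a + (n-1)d = -10 + (27-1)×8 = 198
S_27 = 27/2 × (-10 + 198)
S_27 = 27/2 × 188 = 2538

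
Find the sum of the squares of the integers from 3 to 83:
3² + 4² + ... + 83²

Use ∑_{k=1}^{n} k² = n(n+1)(2n+1)/6, then subtract the first 2 terms.
∑_{k=1}^{83} k² = 83×84×167/6 = 194054
∑_{k=1}^{2} k² = 2×3×5/6 = 5
∑_{k=3}^{83} k² = 194054 - 5 = 194049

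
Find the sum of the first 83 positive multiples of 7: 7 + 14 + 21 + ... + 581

Factor out 7: = 7(1 + 2 + ... + 83) = 7 × n(n+1)/2
= 7 × 83×84/2
= 7 × 3486
= 24402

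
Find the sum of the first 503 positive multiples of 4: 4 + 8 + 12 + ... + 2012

Factor out 4: = 4(1 + 2 + ... + 503) = 4 × n(n+1)/2
= 4 × 503×504/2
= 4 × 126756
= 507024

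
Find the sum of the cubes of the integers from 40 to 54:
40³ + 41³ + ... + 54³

Use ∑_{k=1}^{n} k³ = [n(n+1)/2]², then subtract the first 39 terms.
∑_{k=1}^{54} k³ = [54×55/2]² = 1485² = 2205225
∑_{k=1}^{39} k³ = [39×40/2]² = 780² = 608400
∑_{k=40}^{54} k³ = 2205225 - 608400 = 1596825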